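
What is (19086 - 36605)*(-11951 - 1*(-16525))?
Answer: -80131906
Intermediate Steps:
(19086 - 36605)*(-11951 - 1*(-16525)) = -17519*(-11951 + 16525) = -17519*4574 = -80131906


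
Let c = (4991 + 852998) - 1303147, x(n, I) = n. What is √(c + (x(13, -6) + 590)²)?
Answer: 3*I*√9061 ≈ 285.57*I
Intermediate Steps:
c = -445158 (c = 857989 - 1303147 = -445158)
√(c + (x(13, -6) + 590)²) = √(-445158 + (13 + 590)²) = √(-445158 + 603²) = √(-445158 + 363609) = √(-81549) = 3*I*√9061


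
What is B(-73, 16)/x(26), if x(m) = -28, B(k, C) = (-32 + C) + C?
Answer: 0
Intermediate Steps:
B(k, C) = -32 + 2*C
B(-73, 16)/x(26) = (-32 + 2*16)/(-28) = (-32 + 32)*(-1/28) = 0*(-1/28) = 0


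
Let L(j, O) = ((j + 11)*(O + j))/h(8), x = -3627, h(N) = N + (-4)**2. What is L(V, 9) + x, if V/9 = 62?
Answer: 78525/8 ≈ 9815.6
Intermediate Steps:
h(N) = 16 + N (h(N) = N + 16 = 16 + N)
V = 558 (V = 9*62 = 558)
L(j, O) = (11 + j)*(O + j)/24 (L(j, O) = ((j + 11)*(O + j))/(16 + 8) = ((11 + j)*(O + j))/24 = ((11 + j)*(O + j))*(1/24) = (11 + j)*(O + j)/24)
L(V, 9) + x = ((1/24)*558**2 + (11/24)*9 + (11/24)*558 + (1/24)*9*558) - 3627 = ((1/24)*311364 + 33/8 + 1023/4 + 837/4) - 3627 = (25947/2 + 33/8 + 1023/4 + 837/4) - 3627 = 107541/8 - 3627 = 78525/8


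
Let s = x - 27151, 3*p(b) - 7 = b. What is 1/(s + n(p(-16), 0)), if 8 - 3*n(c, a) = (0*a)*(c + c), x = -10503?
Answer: -3/112954 ≈ -2.6559e-5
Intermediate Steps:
p(b) = 7/3 + b/3
s = -37654 (s = -10503 - 27151 = -37654)
n(c, a) = 8/3 (n(c, a) = 8/3 - 0*a*(c + c)/3 = 8/3 - 0*2*c = 8/3 - ⅓*0 = 8/3 + 0 = 8/3)
1/(s + n(p(-16), 0)) = 1/(-37654 + 8/3) = 1/(-112954/3) = -3/112954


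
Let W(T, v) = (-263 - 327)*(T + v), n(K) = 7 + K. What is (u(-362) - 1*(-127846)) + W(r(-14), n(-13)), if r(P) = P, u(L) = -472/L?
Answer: 25276162/181 ≈ 1.3965e+5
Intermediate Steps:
W(T, v) = -590*T - 590*v (W(T, v) = -590*(T + v) = -590*T - 590*v)
(u(-362) - 1*(-127846)) + W(r(-14), n(-13)) = (-472/(-362) - 1*(-127846)) + (-590*(-14) - 590*(7 - 13)) = (-472*(-1/362) + 127846) + (8260 - 590*(-6)) = (236/181 + 127846) + (8260 + 3540) = 23140362/181 + 11800 = 25276162/181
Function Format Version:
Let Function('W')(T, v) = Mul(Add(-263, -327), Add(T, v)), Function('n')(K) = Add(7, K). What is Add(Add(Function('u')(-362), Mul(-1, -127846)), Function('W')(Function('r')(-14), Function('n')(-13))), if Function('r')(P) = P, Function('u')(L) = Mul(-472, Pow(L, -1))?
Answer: Rational(25276162, 181) ≈ 1.3965e+5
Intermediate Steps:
Function('W')(T, v) = Add(Mul(-590, T), Mul(-590, v)) (Function('W')(T, v) = Mul(-590, Add(T, v)) = Add(Mul(-590, T), Mul(-590, v)))
Add(Add(Function('u')(-362), Mul(-1, -127846)), Function('W')(Function('r')(-14), Function('n')(-13))) = Add(Add(Mul(-472, Pow(-362, -1)), Mul(-1, -127846)), Add(Mul(-590, -14), Mul(-590, Add(7, -13)))) = Add(Add(Mul(-472, Rational(-1, 362)), 127846), Add(8260, Mul(-590, -6))) = Add(Add(Rational(236, 181), 127846), Add(8260, 3540)) = Add(Rational(23140362, 181), 11800) = Rational(25276162, 181)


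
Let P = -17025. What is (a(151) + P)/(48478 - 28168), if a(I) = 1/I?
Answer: -1285387/1533405 ≈ -0.83826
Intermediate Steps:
(a(151) + P)/(48478 - 28168) = (1/151 - 17025)/(48478 - 28168) = (1/151 - 17025)/20310 = -2570774/151*1/20310 = -1285387/1533405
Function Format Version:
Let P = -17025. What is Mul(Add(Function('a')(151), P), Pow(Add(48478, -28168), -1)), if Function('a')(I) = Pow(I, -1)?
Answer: Rational(-1285387, 1533405) ≈ -0.83826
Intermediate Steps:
Mul(Add(Function('a')(151), P), Pow(Add(48478, -28168), -1)) = Mul(Add(Pow(151, -1), -17025), Pow(Add(48478, -28168), -1)) = Mul(Add(Rational(1, 151), -17025), Pow(20310, -1)) = Mul(Rational(-2570774, 151), Rational(1, 20310)) = Rational(-1285387, 1533405)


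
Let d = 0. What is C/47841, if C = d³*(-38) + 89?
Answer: 89/47841 ≈ 0.0018603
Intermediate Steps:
C = 89 (C = 0³*(-38) + 89 = 0*(-38) + 89 = 0 + 89 = 89)
C/47841 = 89/47841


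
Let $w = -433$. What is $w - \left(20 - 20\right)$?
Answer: $-433$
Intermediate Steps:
$w - \left(20 - 20\right) = -433 - \left(20 - 20\right) = -433 - 0 = -433 + 0 = -433$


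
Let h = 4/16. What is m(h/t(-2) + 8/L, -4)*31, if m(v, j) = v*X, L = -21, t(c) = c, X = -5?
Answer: 13175/168 ≈ 78.423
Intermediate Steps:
h = 1/4 (h = 4*(1/16) = 1/4 ≈ 0.25000)
m(v, j) = -5*v (m(v, j) = v*(-5) = -5*v)
m(h/t(-2) + 8/L, -4)*31 = -5*((1/4)/(-2) + 8/(-21))*31 = -5*((1/4)*(-1/2) + 8*(-1/21))*31 = -5*(-1/8 - 8/21)*31 = -5*(-85/168)*31 = (425/168)*31 = 13175/168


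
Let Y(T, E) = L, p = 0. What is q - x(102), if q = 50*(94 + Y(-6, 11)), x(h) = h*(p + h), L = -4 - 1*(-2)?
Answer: -5804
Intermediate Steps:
L = -2 (L = -4 + 2 = -2)
x(h) = h² (x(h) = h*(0 + h) = h*h = h²)
Y(T, E) = -2
q = 4600 (q = 50*(94 - 2) = 50*92 = 4600)
q - x(102) = 4600 - 1*102² = 4600 - 1*10404 = 4600 - 10404 = -5804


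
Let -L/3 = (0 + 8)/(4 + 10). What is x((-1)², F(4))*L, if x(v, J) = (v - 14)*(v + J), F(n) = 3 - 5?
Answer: -156/7 ≈ -22.286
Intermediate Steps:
L = -12/7 (L = -3*(0 + 8)/(4 + 10) = -24/14 = -3*4/7 = -12/7 ≈ -1.7143)
F(n) = -2
x(v, J) = (-14 + v)*(J + v)
x((-1)², F(4))*L = (((-1)²)² - 14*(-2) - 14*(-1)² - 2*(-1)²)*(-12/7) = (1² + 28 - 14*1 - 2*1)*(-12/7) = (1 + 28 - 14 - 2)*(-12/7) = 13*(-12/7) = -156/7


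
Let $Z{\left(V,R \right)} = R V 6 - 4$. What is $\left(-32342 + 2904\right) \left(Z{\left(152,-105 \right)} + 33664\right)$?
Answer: $1828099800$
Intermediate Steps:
$Z{\left(V,R \right)} = -4 + 6 R V$ ($Z{\left(V,R \right)} = R 6 V - 4 = 6 R V - 4 = -4 + 6 R V$)
$\left(-32342 + 2904\right) \left(Z{\left(152,-105 \right)} + 33664\right) = \left(-32342 + 2904\right) \left(\left(-4 + 6 \left(-105\right) 152\right) + 33664\right) = - 29438 \left(\left(-4 - 95760\right) + 33664\right) = - 29438 \left(-95764 + 33664\right) = \left(-29438\right) \left(-62100\right) = 1828099800$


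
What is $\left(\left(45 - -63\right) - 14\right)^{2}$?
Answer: $8836$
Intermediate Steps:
$\left(\left(45 - -63\right) - 14\right)^{2} = \left(\left(45 + 63\right) - 14\right)^{2} = \left(108 - 14\right)^{2} = 94^{2} = 8836$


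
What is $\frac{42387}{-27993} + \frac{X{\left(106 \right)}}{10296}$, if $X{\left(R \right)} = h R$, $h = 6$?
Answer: $- \frac{11628139}{8005998} \approx -1.4524$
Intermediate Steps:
$X{\left(R \right)} = 6 R$
$\frac{42387}{-27993} + \frac{X{\left(106 \right)}}{10296} = \frac{42387}{-27993} + \frac{6 \cdot 106}{10296} = 42387 \left(- \frac{1}{27993}\right) + 636 \cdot \frac{1}{10296} = - \frac{14129}{9331} + \frac{53}{858} = - \frac{11628139}{8005998}$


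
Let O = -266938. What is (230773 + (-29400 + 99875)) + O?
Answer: 34310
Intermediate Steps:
(230773 + (-29400 + 99875)) + O = (230773 + (-29400 + 99875)) - 266938 = (230773 + 70475) - 266938 = 301248 - 266938 = 34310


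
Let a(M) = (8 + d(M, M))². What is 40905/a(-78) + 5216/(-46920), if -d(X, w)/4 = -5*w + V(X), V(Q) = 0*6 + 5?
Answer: -152367127/1610388240 ≈ -0.094615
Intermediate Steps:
V(Q) = 5 (V(Q) = 0 + 5 = 5)
d(X, w) = -20 + 20*w (d(X, w) = -4*(-5*w + 5) = -4*(5 - 5*w) = -20 + 20*w)
a(M) = (-12 + 20*M)² (a(M) = (8 + (-20 + 20*M))² = (-12 + 20*M)²)
40905/a(-78) + 5216/(-46920) = 40905/((16*(-3 + 5*(-78))²)) + 5216/(-46920) = 40905/((16*(-3 - 390)²)) + 5216*(-1/46920) = 40905/((16*(-393)²)) - 652/5865 = 40905/((16*154449)) - 652/5865 = 40905/2471184 - 652/5865 = 40905*(1/2471184) - 652/5865 = 4545/274576 - 652/5865 = -152367127/1610388240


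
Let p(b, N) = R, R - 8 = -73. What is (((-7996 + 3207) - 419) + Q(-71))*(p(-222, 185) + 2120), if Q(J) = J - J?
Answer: -10702440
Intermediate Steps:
R = -65 (R = 8 - 73 = -65)
Q(J) = 0
p(b, N) = -65
(((-7996 + 3207) - 419) + Q(-71))*(p(-222, 185) + 2120) = (((-7996 + 3207) - 419) + 0)*(-65 + 2120) = ((-4789 - 419) + 0)*2055 = (-5208 + 0)*2055 = -5208*2055 = -10702440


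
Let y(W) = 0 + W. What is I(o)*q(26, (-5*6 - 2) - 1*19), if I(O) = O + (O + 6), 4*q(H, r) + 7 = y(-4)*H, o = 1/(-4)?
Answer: -1221/8 ≈ -152.63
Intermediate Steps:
o = -¼ ≈ -0.25000
y(W) = W
q(H, r) = -7/4 - H (q(H, r) = -7/4 + (-4*H)/4 = -7/4 - H)
I(O) = 6 + 2*O (I(O) = O + (6 + O) = 6 + 2*O)
I(o)*q(26, (-5*6 - 2) - 1*19) = (6 + 2*(-¼))*(-7/4 - 1*26) = (6 - ½)*(-7/4 - 26) = (11/2)*(-111/4) = -1221/8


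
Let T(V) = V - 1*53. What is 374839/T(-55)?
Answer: -374839/108 ≈ -3470.7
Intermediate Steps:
T(V) = -53 + V (T(V) = V - 53 = -53 + V)
374839/T(-55) = 374839/(-53 - 55) = 374839/(-108) = 374839*(-1/108) = -374839/108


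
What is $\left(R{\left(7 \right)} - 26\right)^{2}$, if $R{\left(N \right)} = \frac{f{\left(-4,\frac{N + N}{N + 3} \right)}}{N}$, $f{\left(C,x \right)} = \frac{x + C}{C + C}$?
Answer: $\frac{52809289}{78400} \approx 673.59$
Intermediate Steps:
$f{\left(C,x \right)} = \frac{C + x}{2 C}$
$R{\left(N \right)} = \frac{\frac{1}{2} - \frac{N}{4 \left(3 + N\right)}}{N}$ ($R{\left(N \right)} = \frac{\frac{1}{2} \frac{1}{-4} \left(-4 + \frac{N + N}{N + 3}\right)}{N} = \frac{\frac{1}{2} \left(- \frac{1}{4}\right) \left(-4 + \frac{2 N}{3 + N}\right)}{N} = \frac{\frac{1}{2} - \frac{N}{4 \left(3 + N\right)}}{N}$)
$\left(R{\left(7 \right)} - 26\right)^{2} = \left(\frac{6 + 7}{4 \cdot 7 \left(3 + 7\right)} - 26\right)^{2} = \left(\frac{1}{4} \cdot \frac{1}{7} \cdot \frac{1}{10} \cdot 13 - 26\right)^{2} = \left(\frac{13}{280} - 26\right)^{2} = \left(- \frac{7267}{280}\right)^{2} = \frac{52809289}{78400}$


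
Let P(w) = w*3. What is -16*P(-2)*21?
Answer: 2016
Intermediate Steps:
P(w) = 3*w
-16*P(-2)*21 = -48*(-2)*21 = -16*(-6)*21 = 96*21 = 2016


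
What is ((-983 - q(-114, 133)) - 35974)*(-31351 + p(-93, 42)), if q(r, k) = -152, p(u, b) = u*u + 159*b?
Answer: 589763320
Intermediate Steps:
p(u, b) = u² + 159*b
((-983 - q(-114, 133)) - 35974)*(-31351 + p(-93, 42)) = ((-983 - 1*(-152)) - 35974)*(-31351 + ((-93)² + 159*42)) = ((-983 + 152) - 35974)*(-31351 + (8649 + 6678)) = (-831 - 35974)*(-31351 + 15327) = -36805*(-16024) = 589763320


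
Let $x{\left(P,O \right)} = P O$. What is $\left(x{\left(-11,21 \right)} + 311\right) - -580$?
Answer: $660$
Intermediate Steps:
$x{\left(P,O \right)} = O P$
$\left(x{\left(-11,21 \right)} + 311\right) - -580 = \left(21 \left(-11\right) + 311\right) - -580 = \left(-231 + 311\right) + 580 = 80 + 580 = 660$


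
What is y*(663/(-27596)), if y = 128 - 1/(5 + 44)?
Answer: -4157673/1352204 ≈ -3.0747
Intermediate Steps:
y = 6271/49 (y = 128 - 1/49 = 6271/49 ≈ 127.98)
y*(663/(-27596)) = 6271*(663/(-27596))/49 = 6271*(663*(-1/27596))/49 = (6271/49)*(-663/27596) = -4157673/1352204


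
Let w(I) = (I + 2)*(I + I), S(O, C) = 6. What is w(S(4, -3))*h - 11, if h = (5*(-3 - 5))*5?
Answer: -19211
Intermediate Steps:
w(I) = 2*I*(2 + I) (w(I) = (2 + I)*(2*I) = 2*I*(2 + I))
h = -200 (h = (5*(-8))*5 = -40*5 = -200)
w(S(4, -3))*h - 11 = (2*6*(2 + 6))*(-200) - 11 = (2*6*8)*(-200) - 11 = 96*(-200) - 11 = -19200 - 11 = -19211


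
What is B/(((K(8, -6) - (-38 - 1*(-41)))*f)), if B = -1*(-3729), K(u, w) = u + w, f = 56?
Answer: -3729/56 ≈ -66.589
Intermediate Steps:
B = 3729
B/(((K(8, -6) - (-38 - 1*(-41)))*f)) = 3729/((((8 - 6) - (-38 - 1*(-41)))*56)) = 3729/(((2 - (-38 + 41))*56)) = 3729/(((2 - 1*3)*56)) = 3729/(((2 - 3)*56)) = 3729/((-1*56)) = 3729/(-56) = 3729*(-1/56) = -3729/56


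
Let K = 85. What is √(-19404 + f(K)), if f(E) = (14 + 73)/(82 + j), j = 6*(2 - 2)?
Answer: I*√130465362/82 ≈ 139.29*I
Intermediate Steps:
j = 0 (j = 6*0 = 0)
f(E) = 87/82 (f(E) = (14 + 73)/(82 + 0) = 87/82)
√(-19404 + f(K)) = √(-19404 + 87/82) = √(-1591041/82) = I*√130465362/82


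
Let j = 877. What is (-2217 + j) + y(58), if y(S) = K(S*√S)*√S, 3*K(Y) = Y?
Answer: -656/3 ≈ -218.67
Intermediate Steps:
K(Y) = Y/3
y(S) = S²/3 (y(S) = ((S*√S)/3)*√S = (S^(3/2)/3)*√S = S²/3)
(-2217 + j) + y(58) = (-2217 + 877) + (⅓)*58² = -1340 + (⅓)*3364 = -1340 + 3364/3 = -656/3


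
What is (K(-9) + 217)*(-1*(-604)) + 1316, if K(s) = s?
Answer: 126948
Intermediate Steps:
(K(-9) + 217)*(-1*(-604)) + 1316 = (-9 + 217)*(-1*(-604)) + 1316 = 208*604 + 1316 = 125632 + 1316 = 126948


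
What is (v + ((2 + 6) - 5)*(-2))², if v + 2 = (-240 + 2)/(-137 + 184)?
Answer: 376996/2209 ≈ 170.66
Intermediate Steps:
v = -332/47 (v = -2 + (-240 + 2)/(-137 + 184) = -2 - 238/47 = -332/47 ≈ -7.0638)
(v + ((2 + 6) - 5)*(-2))² = (-332/47 + ((2 + 6) - 5)*(-2))² = (-332/47 + (8 - 5)*(-2))² = (-332/47 + 3*(-2))² = (-332/47 - 6)² = (-614/47)² = 376996/2209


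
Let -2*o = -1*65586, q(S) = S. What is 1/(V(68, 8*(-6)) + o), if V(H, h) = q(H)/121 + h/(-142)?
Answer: 8591/281732395 ≈ 3.0493e-5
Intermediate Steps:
V(H, h) = -h/142 + H/121 (V(H, h) = H/121 + h/(-142) = H*(1/121) + h*(-1/142) = H/121 - h/142 = -h/142 + H/121)
o = 32793 (o = -(-1)*65586/2 = -½*(-65586) = 32793)
1/(V(68, 8*(-6)) + o) = 1/((-4*(-6)/71 + (1/121)*68) + 32793) = 1/((-1/142*(-48) + 68/121) + 32793) = 1/((24/71 + 68/121) + 32793) = 1/(7732/8591 + 32793) = 1/(281732395/8591) = 8591/281732395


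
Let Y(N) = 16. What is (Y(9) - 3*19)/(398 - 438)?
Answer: 41/40 ≈ 1.0250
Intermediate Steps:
(Y(9) - 3*19)/(398 - 438) = (16 - 3*19)/(398 - 438) = (16 - 57)/(-40) = -41*(-1/40) = 41/40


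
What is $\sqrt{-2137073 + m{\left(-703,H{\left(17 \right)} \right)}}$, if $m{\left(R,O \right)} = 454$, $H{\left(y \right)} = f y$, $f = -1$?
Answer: $i \sqrt{2136619} \approx 1461.7 i$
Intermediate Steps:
$H{\left(y \right)} = - y$
$\sqrt{-2137073 + m{\left(-703,H{\left(17 \right)} \right)}} = \sqrt{-2137073 + 454} = \sqrt{-2136619} = i \sqrt{2136619}$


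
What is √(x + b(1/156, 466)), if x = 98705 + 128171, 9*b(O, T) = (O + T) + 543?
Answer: √12428961051/234 ≈ 476.43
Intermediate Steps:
b(O, T) = 181/3 + O/9 + T/9 (b(O, T) = ((O + T) + 543)/9 = (543 + O + T)/9 = 181/3 + O/9 + T/9)
x = 226876
√(x + b(1/156, 466)) = √(226876 + (181/3 + (⅑)/156 + (⅑)*466)) = √(226876 + (181/3 + (⅑)*(1/156) + 466/9)) = √(226876 + (181/3 + 1/1404 + 466/9)) = √(226876 + 157405/1404) = √(318691309/1404) = √12428961051/234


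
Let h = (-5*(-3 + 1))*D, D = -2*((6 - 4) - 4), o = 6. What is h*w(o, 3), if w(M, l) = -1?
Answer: -40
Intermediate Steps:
D = 4 (D = -2*(2 - 4) = -2*(-2) = 4)
h = 40 (h = -5*(-3 + 1)*4 = -5*(-2)*4 = 10*4 = 40)
h*w(o, 3) = 40*(-1) = -40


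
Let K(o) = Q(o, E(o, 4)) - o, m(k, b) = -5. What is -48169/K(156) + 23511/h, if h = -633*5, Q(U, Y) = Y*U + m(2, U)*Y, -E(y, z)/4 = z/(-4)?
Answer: -54329271/472640 ≈ -114.95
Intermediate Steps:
E(y, z) = z (E(y, z) = -4*z/(-4) = -4*z*(-1)/4 = -(-1)*z = z)
Q(U, Y) = -5*Y + U*Y (Q(U, Y) = Y*U - 5*Y = U*Y - 5*Y = -5*Y + U*Y)
h = -3165
K(o) = -20 + 3*o (K(o) = 4*(-5 + o) - o = (-20 + 4*o) - o = -20 + 3*o)
-48169/K(156) + 23511/h = -48169/(-20 + 3*156) + 23511/(-3165) = -48169/(-20 + 468) + 23511*(-1/3165) = -48169/448 - 7837/1055 = -54329271/472640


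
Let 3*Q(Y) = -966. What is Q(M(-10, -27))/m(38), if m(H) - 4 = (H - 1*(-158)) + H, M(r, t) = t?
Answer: -23/17 ≈ -1.3529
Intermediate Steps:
Q(Y) = -322 (Q(Y) = (⅓)*(-966) = -322)
m(H) = 162 + 2*H (m(H) = 4 + ((H - 1*(-158)) + H) = 4 + ((H + 158) + H) = 4 + ((158 + H) + H) = 4 + (158 + 2*H) = 162 + 2*H)
Q(M(-10, -27))/m(38) = -322/(162 + 2*38) = -322/(162 + 76) = -322/238 = -322*1/238 = -23/17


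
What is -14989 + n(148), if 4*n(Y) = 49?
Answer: -59907/4 ≈ -14977.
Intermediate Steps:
n(Y) = 49/4 (n(Y) = (1/4)*49 = 49/4)
-14989 + n(148) = -14989 + 49/4 = -59907/4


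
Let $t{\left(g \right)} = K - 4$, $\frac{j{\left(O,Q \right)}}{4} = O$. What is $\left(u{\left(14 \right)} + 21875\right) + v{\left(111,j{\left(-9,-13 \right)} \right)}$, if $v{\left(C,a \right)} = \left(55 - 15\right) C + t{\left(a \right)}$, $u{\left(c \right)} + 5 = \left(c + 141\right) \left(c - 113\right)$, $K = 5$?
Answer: $10966$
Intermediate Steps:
$u{\left(c \right)} = -5 + \left(-113 + c\right) \left(141 + c\right)$ ($u{\left(c \right)} = -5 + \left(c + 141\right) \left(c - 113\right) = -5 + \left(141 + c\right) \left(-113 + c\right) = -5 + \left(-113 + c\right) \left(141 + c\right)$)
$j{\left(O,Q \right)} = 4 O$
$t{\left(g \right)} = 1$ ($t{\left(g \right)} = 5 - 4 = 1$)
$v{\left(C,a \right)} = 1 + 40 C$ ($v{\left(C,a \right)} = \left(55 - 15\right) C + 1 = 40 C + 1 = 1 + 40 C$)
$\left(u{\left(14 \right)} + 21875\right) + v{\left(111,j{\left(-9,-13 \right)} \right)} = \left(\left(-15938 + 14^{2} + 28 \cdot 14\right) + 21875\right) + \left(1 + 40 \cdot 111\right) = \left(\left(-15938 + 196 + 392\right) + 21875\right) + \left(1 + 4440\right) = \left(-15350 + 21875\right) + 4441 = 6525 + 4441 = 10966$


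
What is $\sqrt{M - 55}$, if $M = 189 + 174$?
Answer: $2 \sqrt{77} \approx 17.55$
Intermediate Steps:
$M = 363$
$\sqrt{M - 55} = \sqrt{363 - 55} = \sqrt{308} = 2 \sqrt{77}$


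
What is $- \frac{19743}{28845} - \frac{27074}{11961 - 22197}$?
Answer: $\frac{10719633}{5467730} \approx 1.9605$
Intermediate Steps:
$- \frac{19743}{28845} - \frac{27074}{11961 - 22197} = \left(-19743\right) \frac{1}{28845} - \frac{27074}{11961 - 22197} = - \frac{6581}{9615} - \frac{27074}{-10236} = - \frac{6581}{9615} - - \frac{13537}{5118} = - \frac{6581}{9615} + \frac{13537}{5118} = \frac{10719633}{5467730}$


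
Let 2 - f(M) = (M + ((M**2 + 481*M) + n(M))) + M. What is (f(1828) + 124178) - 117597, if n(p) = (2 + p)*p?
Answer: -7563165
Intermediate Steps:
n(p) = p*(2 + p)
f(M) = 2 - M**2 - 483*M - M*(2 + M) (f(M) = 2 - ((M + ((M**2 + 481*M) + M*(2 + M))) + M) = 2 - ((M + (M**2 + 481*M + M*(2 + M))) + M) = 2 - ((M**2 + 482*M + M*(2 + M)) + M) = 2 - (M**2 + 483*M + M*(2 + M)) = 2 + (-M**2 - 483*M - M*(2 + M)) = 2 - M**2 - 483*M - M*(2 + M))
(f(1828) + 124178) - 117597 = ((2 - 485*1828 - 2*1828**2) + 124178) - 117597 = ((2 - 886580 - 2*3341584) + 124178) - 117597 = ((2 - 886580 - 6683168) + 124178) - 117597 = (-7569746 + 124178) - 117597 = -7445568 - 117597 = -7563165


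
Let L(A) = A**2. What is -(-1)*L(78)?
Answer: 6084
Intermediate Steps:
-(-1)*L(78) = -(-1)*78**2 = -(-1)*6084 = -1*(-6084) = 6084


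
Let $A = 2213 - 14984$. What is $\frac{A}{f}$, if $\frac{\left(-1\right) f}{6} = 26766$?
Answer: $\frac{473}{5948} \approx 0.079522$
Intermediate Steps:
$f = -160596$ ($f = \left(-6\right) 26766 = -160596$)
$A = -12771$
$\frac{A}{f} = - \frac{12771}{-160596} = \left(-12771\right) \left(- \frac{1}{160596}\right) = \frac{473}{5948}$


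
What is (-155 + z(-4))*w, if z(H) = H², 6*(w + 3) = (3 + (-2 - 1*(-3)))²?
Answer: 139/3 ≈ 46.333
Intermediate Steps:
w = -⅓ (w = -3 + (3 + (-2 - 1*(-3)))²/6 = -3 + (3 + (-2 + 3))²/6 = -3 + (3 + 1)²/6 = -3 + (⅙)*4² = -3 + (⅙)*16 = -3 + 8/3 = -⅓ ≈ -0.33333)
(-155 + z(-4))*w = (-155 + (-4)²)*(-⅓) = (-155 + 16)*(-⅓) = -139*(-⅓) = 139/3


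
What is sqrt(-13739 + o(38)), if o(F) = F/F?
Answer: I*sqrt(13738) ≈ 117.21*I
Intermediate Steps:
o(F) = 1
sqrt(-13739 + o(38)) = sqrt(-13739 + 1) = sqrt(-13738) = I*sqrt(13738)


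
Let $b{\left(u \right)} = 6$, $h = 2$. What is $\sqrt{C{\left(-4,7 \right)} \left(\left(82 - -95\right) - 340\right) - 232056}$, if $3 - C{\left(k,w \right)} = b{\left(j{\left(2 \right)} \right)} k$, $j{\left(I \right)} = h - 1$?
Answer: $3 i \sqrt{26273} \approx 486.27 i$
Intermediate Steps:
$j{\left(I \right)} = 1$ ($j{\left(I \right)} = 2 - 1 = 1$)
$C{\left(k,w \right)} = 3 - 6 k$
$\sqrt{C{\left(-4,7 \right)} \left(\left(82 - -95\right) - 340\right) - 232056} = \sqrt{\left(3 - -24\right) \left(\left(82 - -95\right) - 340\right) - 232056} = \sqrt{\left(3 + 24\right) \left(\left(82 + 95\right) - 340\right) - 232056} = \sqrt{27 \left(177 - 340\right) - 232056} = \sqrt{27 \left(-163\right) - 232056} = \sqrt{-4401 - 232056} = \sqrt{-236457} = 3 i \sqrt{26273}$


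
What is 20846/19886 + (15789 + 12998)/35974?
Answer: 661186143/357689482 ≈ 1.8485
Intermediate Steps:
20846/19886 + (15789 + 12998)/35974 = 20846*(1/19886) + 28787*(1/35974) = 10423/9943 + 28787/35974 = 661186143/357689482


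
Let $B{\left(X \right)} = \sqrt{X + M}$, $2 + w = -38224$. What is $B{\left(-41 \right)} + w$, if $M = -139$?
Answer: $-38226 + 6 i \sqrt{5} \approx -38226.0 + 13.416 i$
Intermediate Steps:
$w = -38226$ ($w = -2 - 38224 = -38226$)
$B{\left(X \right)} = \sqrt{-139 + X}$ ($B{\left(X \right)} = \sqrt{X - 139} = \sqrt{-139 + X}$)
$B{\left(-41 \right)} + w = \sqrt{-139 - 41} - 38226 = \sqrt{-180} - 38226 = 6 i \sqrt{5} - 38226 = -38226 + 6 i \sqrt{5}$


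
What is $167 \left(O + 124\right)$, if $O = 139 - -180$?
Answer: $73981$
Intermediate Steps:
$O = 319$ ($O = 139 + 180 = 319$)
$167 \left(O + 124\right) = 167 \left(319 + 124\right) = 167 \cdot 443 = 73981$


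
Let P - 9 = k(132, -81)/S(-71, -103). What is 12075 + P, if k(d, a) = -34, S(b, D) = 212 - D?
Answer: 3806426/315 ≈ 12084.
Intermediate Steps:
P = 2801/315 (P = 9 - 34/(212 - 1*(-103)) = 9 - 34/(212 + 103) = 9 - 34/315 = 2801/315 ≈ 8.8921)
12075 + P = 12075 + 2801/315 = 3806426/315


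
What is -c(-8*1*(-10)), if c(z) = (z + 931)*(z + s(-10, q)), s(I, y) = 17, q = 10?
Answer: -98067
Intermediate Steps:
c(z) = (17 + z)*(931 + z) (c(z) = (z + 931)*(z + 17) = (931 + z)*(17 + z) = (17 + z)*(931 + z))
-c(-8*1*(-10)) = -(15827 + (-8*1*(-10))² + 948*(-8*1*(-10))) = -(15827 + (-8*(-10))² + 948*(-8*(-10))) = -(15827 + 80² + 948*80) = -(15827 + 6400 + 75840) = -1*98067 = -98067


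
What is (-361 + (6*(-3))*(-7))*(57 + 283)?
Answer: -79900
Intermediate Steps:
(-361 + (6*(-3))*(-7))*(57 + 283) = (-361 - 18*(-7))*340 = (-361 + 126)*340 = -235*340 = -79900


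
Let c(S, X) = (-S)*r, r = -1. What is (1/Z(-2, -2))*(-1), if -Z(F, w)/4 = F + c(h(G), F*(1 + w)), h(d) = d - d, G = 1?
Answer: -1/8 ≈ -0.12500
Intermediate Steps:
h(d) = 0
c(S, X) = S (c(S, X) = -S*(-1) = S)
Z(F, w) = -4*F (Z(F, w) = -4*(F + 0) = -4*F)
(1/Z(-2, -2))*(-1) = (1/(-4*(-2)))*(-1) = (1/8)*(-1) = -1/8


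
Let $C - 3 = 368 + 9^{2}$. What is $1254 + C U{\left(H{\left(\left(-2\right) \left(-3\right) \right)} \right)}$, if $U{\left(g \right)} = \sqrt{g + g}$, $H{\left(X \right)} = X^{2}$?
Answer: $1254 + 2712 \sqrt{2} \approx 5089.3$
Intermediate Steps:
$C = 452$ ($C = 3 + \left(368 + 9^{2}\right) = 3 + \left(368 + 81\right) = 3 + 449 = 452$)
$U{\left(g \right)} = \sqrt{2} \sqrt{g}$ ($U{\left(g \right)} = \sqrt{2 g} = \sqrt{2} \sqrt{g}$)
$1254 + C U{\left(H{\left(\left(-2\right) \left(-3\right) \right)} \right)} = 1254 + 452 \sqrt{2} \sqrt{\left(\left(-2\right) \left(-3\right)\right)^{2}} = 1254 + 452 \sqrt{2} \sqrt{6^{2}} = 1254 + 452 \sqrt{2} \sqrt{36} = 1254 + 452 \sqrt{2} \cdot 6 = 1254 + 452 \cdot 6 \sqrt{2} = 1254 + 2712 \sqrt{2}$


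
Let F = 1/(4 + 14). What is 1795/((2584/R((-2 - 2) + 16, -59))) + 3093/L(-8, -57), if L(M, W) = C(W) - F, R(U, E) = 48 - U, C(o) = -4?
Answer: -34786089/47158 ≈ -737.65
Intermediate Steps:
F = 1/18 ≈ 0.055556
L(M, W) = -73/18 (L(M, W) = -4 - 1*1/18 = -4 - 1/18 = -73/18)
1795/((2584/R((-2 - 2) + 16, -59))) + 3093/L(-8, -57) = 1795/((2584/(48 - ((-2 - 2) + 16)))) + 3093/(-73/18) = 1795/((2584/(48 - (-4 + 16)))) + 3093*(-18/73) = 1795/((2584/(48 - 1*12))) - 55674/73 = 1795/((2584/(48 - 12))) - 55674/73 = 1795/((2584/36)) - 55674/73 = 1795/((2584*(1/36))) - 55674/73 = 1795/(646/9) - 55674/73 = 1795*(9/646) - 55674/73 = 16155/646 - 55674/73 = -34786089/47158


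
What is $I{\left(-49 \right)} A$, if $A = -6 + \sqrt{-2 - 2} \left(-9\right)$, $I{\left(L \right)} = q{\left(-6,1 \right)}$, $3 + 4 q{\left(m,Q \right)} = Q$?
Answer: $3 + 9 i \approx 3.0 + 9.0 i$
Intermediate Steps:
$q{\left(m,Q \right)} = - \frac{3}{4} + \frac{Q}{4}$
$I{\left(L \right)} = - \frac{1}{2}$ ($I{\left(L \right)} = - \frac{3}{4} + \frac{1}{4} \cdot 1 = - \frac{3}{4} + \frac{1}{4} = - \frac{1}{2}$)
$A = -6 - 18 i$ ($A = -6 + \sqrt{-4} \left(-9\right) = -6 + 2 i \left(-9\right) = -6 - 18 i \approx -6.0 - 18.0 i$)
$I{\left(-49 \right)} A = - \frac{-6 - 18 i}{2} = 3 + 9 i$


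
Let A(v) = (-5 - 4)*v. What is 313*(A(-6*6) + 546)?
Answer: 272310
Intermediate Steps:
A(v) = -9*v
313*(A(-6*6) + 546) = 313*(-(-54)*6 + 546) = 313*(-9*(-36) + 546) = 313*(324 + 546) = 313*870 = 272310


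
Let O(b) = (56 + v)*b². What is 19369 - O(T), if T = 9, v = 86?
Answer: 7867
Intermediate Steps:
O(b) = 142*b² (O(b) = (56 + 86)*b² = 142*b²)
19369 - O(T) = 19369 - 142*9² = 19369 - 142*81 = 19369 - 1*11502 = 19369 - 11502 = 7867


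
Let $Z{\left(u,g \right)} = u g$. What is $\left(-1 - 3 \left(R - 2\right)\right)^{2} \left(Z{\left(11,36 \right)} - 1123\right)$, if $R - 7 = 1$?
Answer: $-262447$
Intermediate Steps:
$Z{\left(u,g \right)} = g u$
$R = 8$ ($R = 7 + 1 = 8$)
$\left(-1 - 3 \left(R - 2\right)\right)^{2} \left(Z{\left(11,36 \right)} - 1123\right) = \left(-1 - 3 \left(8 - 2\right)\right)^{2} \left(36 \cdot 11 - 1123\right) = \left(-1 - 18\right)^{2} \left(396 - 1123\right) = \left(-1 - 18\right)^{2} \left(-727\right) = \left(-19\right)^{2} \left(-727\right) = 361 \left(-727\right) = -262447$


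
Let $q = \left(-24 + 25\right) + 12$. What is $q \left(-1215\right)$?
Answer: $-15795$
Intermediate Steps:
$q = 13$ ($q = 1 + 12 = 13$)
$q \left(-1215\right) = 13 \left(-1215\right) = -15795$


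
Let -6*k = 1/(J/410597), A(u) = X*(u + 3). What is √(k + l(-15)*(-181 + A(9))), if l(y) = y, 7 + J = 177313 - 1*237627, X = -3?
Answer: √47391383741578/120642 ≈ 57.063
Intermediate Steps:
J = -60321 (J = -7 + (177313 - 1*237627) = -7 + (177313 - 237627) = -7 - 60314 = -60321)
A(u) = -9 - 3*u (A(u) = -3*(u + 3) = -3*(3 + u) = -9 - 3*u)
k = 410597/361926 (k = -1/(6*((-60321/410597))) = -1/(6*((-60321*1/410597))) = -1/(6*(-60321/410597)) = -⅙*(-410597/60321) = 410597/361926 ≈ 1.1345)
√(k + l(-15)*(-181 + A(9))) = √(410597/361926 - 15*(-181 + (-9 - 3*9))) = √(410597/361926 - 15*(-181 + (-9 - 27))) = √(410597/361926 - 15*(-181 - 36)) = √(410597/361926 - 15*(-217)) = √(410597/361926 + 3255) = √(1178479727/361926) = √47391383741578/120642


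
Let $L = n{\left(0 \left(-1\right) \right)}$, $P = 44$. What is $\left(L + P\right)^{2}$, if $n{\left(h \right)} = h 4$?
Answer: $1936$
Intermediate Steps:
$n{\left(h \right)} = 4 h$
$L = 0$ ($L = 4 \cdot 0 \left(-1\right) = 4 \cdot 0 = 0$)
$\left(L + P\right)^{2} = \left(0 + 44\right)^{2} = 44^{2} = 1936$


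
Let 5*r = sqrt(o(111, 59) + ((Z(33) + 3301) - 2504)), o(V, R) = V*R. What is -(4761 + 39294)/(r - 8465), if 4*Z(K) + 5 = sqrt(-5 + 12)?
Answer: 44055/(8465 - sqrt(29379/4 + sqrt(7)/4)/5) ≈ 5.2149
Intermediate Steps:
Z(K) = -5/4 + sqrt(7)/4 (Z(K) = -5/4 + sqrt(-5 + 12)/4 = -5/4 + sqrt(7)/4)
o(V, R) = R*V
r = sqrt(29379/4 + sqrt(7)/4)/5 (r = sqrt(59*111 + (((-5/4 + sqrt(7)/4) + 3301) - 2504))/5 = sqrt(6549 + ((13199/4 + sqrt(7)/4) - 2504))/5 = sqrt(6549 + (3183/4 + sqrt(7)/4))/5 = sqrt(29379/4 + sqrt(7)/4)/5 ≈ 17.141)
-(4761 + 39294)/(r - 8465) = -(4761 + 39294)/(sqrt(29379 + sqrt(7))/10 - 8465) = -44055/(-8465 + sqrt(29379 + sqrt(7))/10)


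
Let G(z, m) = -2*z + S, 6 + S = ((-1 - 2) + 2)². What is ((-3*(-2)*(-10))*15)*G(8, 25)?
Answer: 18900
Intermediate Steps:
S = -5 (S = -6 + ((-1 - 2) + 2)² = -6 + (-3 + 2)² = -6 + (-1)² = -6 + 1 = -5)
G(z, m) = -5 - 2*z (G(z, m) = -2*z - 5 = -5 - 2*z)
((-3*(-2)*(-10))*15)*G(8, 25) = ((-3*(-2)*(-10))*15)*(-5 - 2*8) = ((6*(-10))*15)*(-5 - 16) = -60*15*(-21) = -900*(-21) = 18900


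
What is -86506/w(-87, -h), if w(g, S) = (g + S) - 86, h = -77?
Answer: 43253/48 ≈ 901.10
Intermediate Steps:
w(g, S) = -86 + S + g (w(g, S) = (S + g) - 86 = -86 + S + g)
-86506/w(-87, -h) = -86506/(-86 - 1*(-77) - 87) = -86506/(-86 + 77 - 87) = -86506/(-96) = -86506*(-1/96) = 43253/48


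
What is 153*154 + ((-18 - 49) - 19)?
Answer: 23476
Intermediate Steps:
153*154 + ((-18 - 49) - 19) = 23562 + (-67 - 19) = 23562 - 86 = 23476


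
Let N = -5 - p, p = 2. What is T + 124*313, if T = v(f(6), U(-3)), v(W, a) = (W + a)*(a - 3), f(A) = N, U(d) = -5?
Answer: 38908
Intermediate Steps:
N = -7 (N = -5 - 1*2 = -5 - 2 = -7)
f(A) = -7
v(W, a) = (-3 + a)*(W + a) (v(W, a) = (W + a)*(-3 + a) = (-3 + a)*(W + a))
T = 96 (T = (-5)² - 3*(-7) - 3*(-5) - 7*(-5) = 25 + 21 + 15 + 35 = 96)
T + 124*313 = 96 + 124*313 = 96 + 38812 = 38908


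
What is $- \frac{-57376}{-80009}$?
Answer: $- \frac{57376}{80009} \approx -0.71712$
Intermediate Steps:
$- \frac{-57376}{-80009} = - \frac{\left(-57376\right) \left(-1\right)}{80009} = \left(-1\right) \frac{57376}{80009} = - \frac{57376}{80009}$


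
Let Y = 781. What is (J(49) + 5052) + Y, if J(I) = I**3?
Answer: 123482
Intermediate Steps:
(J(49) + 5052) + Y = (49**3 + 5052) + 781 = (117649 + 5052) + 781 = 122701 + 781 = 123482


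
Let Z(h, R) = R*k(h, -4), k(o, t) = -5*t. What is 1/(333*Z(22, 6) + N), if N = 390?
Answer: 1/40350 ≈ 2.4783e-5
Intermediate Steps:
Z(h, R) = 20*R (Z(h, R) = R*(-5*(-4)) = R*20 = 20*R)
1/(333*Z(22, 6) + N) = 1/(333*(20*6) + 390) = 1/(333*120 + 390) = 1/(39960 + 390) = 1/40350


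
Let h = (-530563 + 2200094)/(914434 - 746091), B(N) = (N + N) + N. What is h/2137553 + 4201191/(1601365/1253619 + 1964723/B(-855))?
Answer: -540125654927674790458985527/98313118916691455879872 ≈ -5493.9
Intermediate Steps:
B(N) = 3*N (B(N) = 2*N + N = 3*N)
h = 1669531/168343 ≈ 9.9174
h/2137553 + 4201191/(1601365/1253619 + 1964723/B(-855)) = (1669531/168343)/2137553 + 4201191/(1601365/1253619 + 1964723/((3*(-855)))) = (1669531/168343)*(1/2137553) + 4201191/(1601365*(1/1253619) + 1964723/(-2565)) = 1669531/359842084679 + 4201191/(1601365/1253619 + 1964723*(-1/2565)) = 1669531/359842084679 + 4201191/(1601365/1253619 - 1964723/2565) = 1669531/359842084679 + 4201191/(-273211842368/357281415) = 1669531/359842084679 + 4201191*(-357281415/273211842368) = 1669531/359842084679 - 1501007465165265/273211842368 = -540125654927674790458985527/98313118916691455879872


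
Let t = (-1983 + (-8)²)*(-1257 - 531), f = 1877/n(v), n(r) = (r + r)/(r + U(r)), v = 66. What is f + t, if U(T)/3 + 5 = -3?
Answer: 75498923/22 ≈ 3.4318e+6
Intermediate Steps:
U(T) = -24 (U(T) = -15 + 3*(-3) = -15 - 9 = -24)
n(r) = 2*r/(-24 + r) (n(r) = (r + r)/(r - 24) = (2*r)/(-24 + r) = 2*r/(-24 + r))
f = 13139/22 (f = 1877/((2*66/(-24 + 66))) = 1877/((2*66/42)) = 1877/((2*66*(1/42))) = 1877/(22/7) = 1877*(7/22) = 13139/22 ≈ 597.23)
t = 3431172 (t = (-1983 + 64)*(-1788) = -1919*(-1788) = 3431172)
f + t = 13139/22 + 3431172 = 75498923/22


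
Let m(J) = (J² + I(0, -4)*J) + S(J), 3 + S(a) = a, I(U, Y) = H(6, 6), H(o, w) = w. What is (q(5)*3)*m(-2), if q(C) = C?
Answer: -195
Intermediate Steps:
I(U, Y) = 6
S(a) = -3 + a
m(J) = -3 + J² + 7*J (m(J) = (J² + 6*J) + (-3 + J) = -3 + J² + 7*J)
(q(5)*3)*m(-2) = (5*3)*(-3 + (-2)² + 7*(-2)) = 15*(-3 + 4 - 14) = 15*(-13) = -195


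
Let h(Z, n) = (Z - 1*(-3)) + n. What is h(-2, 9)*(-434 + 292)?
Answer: -1420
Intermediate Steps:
h(Z, n) = 3 + Z + n (h(Z, n) = (Z + 3) + n = (3 + Z) + n = 3 + Z + n)
h(-2, 9)*(-434 + 292) = (3 - 2 + 9)*(-434 + 292) = 10*(-142) = -1420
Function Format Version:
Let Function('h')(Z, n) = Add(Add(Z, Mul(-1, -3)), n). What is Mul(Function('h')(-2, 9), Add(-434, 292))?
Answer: -1420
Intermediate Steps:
Function('h')(Z, n) = Add(3, Z, n) (Function('h')(Z, n) = Add(Add(Z, 3), n) = Add(Add(3, Z), n) = Add(3, Z, n))
Mul(Function('h')(-2, 9), Add(-434, 292)) = Mul(Add(3, -2, 9), Add(-434, 292)) = Mul(10, -142) = -1420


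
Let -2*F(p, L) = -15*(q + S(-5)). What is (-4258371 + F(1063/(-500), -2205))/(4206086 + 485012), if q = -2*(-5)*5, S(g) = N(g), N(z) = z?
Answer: -8516067/9382196 ≈ -0.90768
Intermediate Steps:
S(g) = g
q = 50 (q = 10*5 = 50)
F(p, L) = 675/2 (F(p, L) = -(-15)*(50 - 5)/2 = -(-15)*45/2 = -½*(-675) = 675/2)
(-4258371 + F(1063/(-500), -2205))/(4206086 + 485012) = (-4258371 + 675/2)/(4206086 + 485012) = -8516067/2/4691098 = -8516067/2*1/4691098 = -8516067/9382196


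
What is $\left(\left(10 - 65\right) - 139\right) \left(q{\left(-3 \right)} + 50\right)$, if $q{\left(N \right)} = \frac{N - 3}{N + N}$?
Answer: $-9894$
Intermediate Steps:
$q{\left(N \right)} = \frac{-3 + N}{2 N}$
$\left(\left(10 - 65\right) - 139\right) \left(q{\left(-3 \right)} + 50\right) = \left(\left(10 - 65\right) - 139\right) \left(\frac{-3 - 3}{2 \left(-3\right)} + 50\right) = \left(-55 - 139\right) \left(\frac{1}{2} \left(- \frac{1}{3}\right) \left(-6\right) + 50\right) = - 194 \left(1 + 50\right) = \left(-194\right) 51 = -9894$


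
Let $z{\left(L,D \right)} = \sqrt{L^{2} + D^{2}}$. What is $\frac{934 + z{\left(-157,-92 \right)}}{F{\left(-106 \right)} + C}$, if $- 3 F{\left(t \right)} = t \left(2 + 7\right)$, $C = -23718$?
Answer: $- \frac{467}{11700} - \frac{\sqrt{33113}}{23400} \approx -0.047691$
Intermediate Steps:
$F{\left(t \right)} = - 3 t$ ($F{\left(t \right)} = - \frac{t \left(2 + 7\right)}{3} = - \frac{t 9}{3} = - \frac{9 t}{3} = - 3 t$)
$z{\left(L,D \right)} = \sqrt{D^{2} + L^{2}}$
$\frac{934 + z{\left(-157,-92 \right)}}{F{\left(-106 \right)} + C} = \frac{934 + \sqrt{\left(-92\right)^{2} + \left(-157\right)^{2}}}{\left(-3\right) \left(-106\right) - 23718} = \frac{934 + \sqrt{8464 + 24649}}{318 - 23718} = \frac{934 + \sqrt{33113}}{-23400} = \left(934 + \sqrt{33113}\right) \left(- \frac{1}{23400}\right) = - \frac{467}{11700} - \frac{\sqrt{33113}}{23400}$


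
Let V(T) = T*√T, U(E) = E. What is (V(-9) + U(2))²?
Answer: (2 - 27*I)² ≈ -725.0 - 108.0*I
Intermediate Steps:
V(T) = T^(3/2)
(V(-9) + U(2))² = ((-9)^(3/2) + 2)² = (-27*I + 2)² = (2 - 27*I)²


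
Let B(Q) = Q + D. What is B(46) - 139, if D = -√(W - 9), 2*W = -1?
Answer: -93 - I*√38/2 ≈ -93.0 - 3.0822*I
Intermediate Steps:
W = -½ (W = (½)*(-1) = -½ ≈ -0.50000)
D = -I*√38/2 (D = -√(-½ - 9) = -√(-19/2) = -I*√38/2 ≈ -3.0822*I)
B(Q) = Q - I*√38/2
B(46) - 139 = (46 - I*√38/2) - 139 = -93 - I*√38/2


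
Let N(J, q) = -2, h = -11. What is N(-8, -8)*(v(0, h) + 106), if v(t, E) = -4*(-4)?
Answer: -244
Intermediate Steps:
v(t, E) = 16
N(-8, -8)*(v(0, h) + 106) = -2*(16 + 106) = -2*122 = -244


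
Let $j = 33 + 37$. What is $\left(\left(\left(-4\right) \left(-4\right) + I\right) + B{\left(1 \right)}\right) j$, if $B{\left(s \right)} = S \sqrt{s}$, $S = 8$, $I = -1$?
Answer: $1610$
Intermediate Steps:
$j = 70$
$B{\left(s \right)} = 8 \sqrt{s}$
$\left(\left(\left(-4\right) \left(-4\right) + I\right) + B{\left(1 \right)}\right) j = \left(\left(\left(-4\right) \left(-4\right) - 1\right) + 8 \sqrt{1}\right) 70 = \left(\left(16 - 1\right) + 8 \cdot 1\right) 70 = \left(15 + 8\right) 70 = 23 \cdot 70 = 1610$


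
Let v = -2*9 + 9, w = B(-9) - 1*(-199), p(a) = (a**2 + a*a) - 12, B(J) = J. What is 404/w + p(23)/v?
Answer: -97552/855 ≈ -114.10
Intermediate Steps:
p(a) = -12 + 2*a**2 (p(a) = (a**2 + a**2) - 12 = 2*a**2 - 12 = -12 + 2*a**2)
w = 190 (w = -9 - 1*(-199) = -9 + 199 = 190)
v = -9 (v = -18 + 9 = -9)
404/w + p(23)/v = 404/190 + (-12 + 2*23**2)/(-9) = 404*(1/190) + (-12 + 2*529)*(-1/9) = 202/95 + (-12 + 1058)*(-1/9) = 202/95 + 1046*(-1/9) = 202/95 - 1046/9 = -97552/855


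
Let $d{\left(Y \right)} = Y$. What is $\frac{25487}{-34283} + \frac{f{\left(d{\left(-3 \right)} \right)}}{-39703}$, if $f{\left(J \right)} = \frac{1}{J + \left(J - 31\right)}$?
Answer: $- \frac{37440649074}{50362104113} \approx -0.74343$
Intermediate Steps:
$f{\left(J \right)} = \frac{1}{-31 + 2 J}$ ($f{\left(J \right)} = \frac{1}{J + \left(J - 31\right)} = \frac{1}{J + \left(-31 + J\right)} = \frac{1}{-31 + 2 J}$)
$\frac{25487}{-34283} + \frac{f{\left(d{\left(-3 \right)} \right)}}{-39703} = \frac{25487}{-34283} + \frac{1}{\left(-31 + 2 \left(-3\right)\right) \left(-39703\right)} = 25487 \left(- \frac{1}{34283}\right) + \frac{1}{-31 - 6} \left(- \frac{1}{39703}\right) = - \frac{25487}{34283} + \frac{1}{-37} \left(- \frac{1}{39703}\right) = - \frac{25487}{34283} - - \frac{1}{1469011} = - \frac{25487}{34283} + \frac{1}{1469011} = - \frac{37440649074}{50362104113}$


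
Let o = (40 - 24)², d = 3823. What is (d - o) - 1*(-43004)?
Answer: 46571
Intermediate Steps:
o = 256 (o = 16² = 256)
(d - o) - 1*(-43004) = (3823 - 1*256) - 1*(-43004) = (3823 - 256) + 43004 = 3567 + 43004 = 46571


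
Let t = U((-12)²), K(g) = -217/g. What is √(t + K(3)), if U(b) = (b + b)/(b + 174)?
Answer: I*√1805763/159 ≈ 8.4515*I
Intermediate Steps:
U(b) = 2*b/(174 + b) (U(b) = (2*b)/(174 + b) = 2*b/(174 + b))
t = 48/53 (t = 2*(-12)²/(174 + (-12)²) = 2*144/(174 + 144) = 2*144/318 = 2*144*(1/318) = 48/53 ≈ 0.90566)
√(t + K(3)) = √(48/53 - 217/3) = √(-11357/159) = I*√1805763/159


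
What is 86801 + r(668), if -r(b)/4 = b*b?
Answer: -1698095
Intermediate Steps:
r(b) = -4*b**2 (r(b) = -4*b*b = -4*b**2)
86801 + r(668) = 86801 - 4*668**2 = 86801 - 4*446224 = 86801 - 1784896 = -1698095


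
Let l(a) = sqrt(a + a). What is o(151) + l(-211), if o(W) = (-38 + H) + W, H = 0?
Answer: 113 + I*sqrt(422) ≈ 113.0 + 20.543*I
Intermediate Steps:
o(W) = -38 + W (o(W) = (-38 + 0) + W = -38 + W)
l(a) = sqrt(2)*sqrt(a) (l(a) = sqrt(2*a) = sqrt(2)*sqrt(a))
o(151) + l(-211) = (-38 + 151) + sqrt(2)*sqrt(-211) = 113 + sqrt(2)*(I*sqrt(211)) = 113 + I*sqrt(422)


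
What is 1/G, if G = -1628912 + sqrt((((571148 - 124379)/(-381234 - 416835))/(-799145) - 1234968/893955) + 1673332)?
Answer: -20637961349638020735440/33617401697225965896113084861 - sqrt(268608716697110877255061332997791402905)/33617401697225965896113084861 ≈ -6.1439e-7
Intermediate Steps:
G = -1628912 + sqrt(268608716697110877255061332997791402905)/12669782867114995 (G = -1628912 + sqrt(((446769/(-798069))*(-1/799145) - 1234968*1/893955) + 1673332) = -1628912 + sqrt(((446769*(-1/798069))*(-1/799145) - 411656/297985) + 1673332) = -1628912 + sqrt((-148923/266023*(-1/799145) - 411656/297985) + 1673332) = -1628912 + sqrt((148923/212590950335 - 411656/297985) + 1673332) = -1628912 + sqrt(-17502859174856921/12669782867114995 + 1673332) = -1628912 + sqrt(21200735601736093956419/12669782867114995) = -1628912 + sqrt(268608716697110877255061332997791402905)/12669782867114995 ≈ -1.6276e+6)
1/G = 1/(-1628912 + sqrt(268608716697110877255061332997791402905)/12669782867114995)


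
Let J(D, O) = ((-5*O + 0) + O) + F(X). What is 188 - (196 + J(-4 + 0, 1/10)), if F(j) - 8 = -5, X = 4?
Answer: -53/5 ≈ -10.600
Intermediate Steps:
F(j) = 3 (F(j) = 8 - 5 = 3)
J(D, O) = 3 - 4*O (J(D, O) = ((-5*O + 0) + O) + 3 = (-5*O + O) + 3 = -4*O + 3 = 3 - 4*O)
188 - (196 + J(-4 + 0, 1/10)) = 188 - (196 + (3 - 4/10)) = 188 - (196 + (3 - 4*⅒)) = 188 - (196 + (3 - ⅖)) = 188 - (196 + 13/5) = 188 - 1*993/5 = 188 - 993/5 = -53/5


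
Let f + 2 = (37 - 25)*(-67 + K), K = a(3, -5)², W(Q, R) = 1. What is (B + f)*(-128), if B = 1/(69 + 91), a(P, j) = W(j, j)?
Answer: 508156/5 ≈ 1.0163e+5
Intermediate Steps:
a(P, j) = 1
K = 1 (K = 1² = 1)
B = 1/160 ≈ 0.0062500
f = -794 (f = -2 + (37 - 25)*(-67 + 1) = -2 + 12*(-66) = -2 - 792 = -794)
(B + f)*(-128) = (1/160 - 794)*(-128) = -127039/160*(-128) = 508156/5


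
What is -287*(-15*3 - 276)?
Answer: 92127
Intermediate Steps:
-287*(-15*3 - 276) = -287*(-45 - 276) = -287*(-321) = 92127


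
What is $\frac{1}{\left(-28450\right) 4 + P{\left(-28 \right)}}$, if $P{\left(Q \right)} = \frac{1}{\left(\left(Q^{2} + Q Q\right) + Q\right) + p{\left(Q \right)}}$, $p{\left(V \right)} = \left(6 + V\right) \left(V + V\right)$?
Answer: $- \frac{2772}{315453599} \approx -8.7873 \cdot 10^{-6}$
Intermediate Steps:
$p{\left(V \right)} = 2 V \left(6 + V\right)$ ($p{\left(V \right)} = \left(6 + V\right) 2 V = 2 V \left(6 + V\right)$)
$P{\left(Q \right)} = \frac{1}{Q + 2 Q^{2} + 2 Q \left(6 + Q\right)}$ ($P{\left(Q \right)} = \frac{1}{\left(\left(Q^{2} + Q Q\right) + Q\right) + 2 Q \left(6 + Q\right)} = \frac{1}{\left(\left(Q^{2} + Q^{2}\right) + Q\right) + 2 Q \left(6 + Q\right)} = \frac{1}{\left(2 Q^{2} + Q\right) + 2 Q \left(6 + Q\right)} = \frac{1}{\left(Q + 2 Q^{2}\right) + 2 Q \left(6 + Q\right)} = \frac{1}{Q + 2 Q^{2} + 2 Q \left(6 + Q\right)}$)
$\frac{1}{\left(-28450\right) 4 + P{\left(-28 \right)}} = \frac{1}{\left(-28450\right) 4 + \frac{1}{\left(-28\right) \left(13 + 4 \left(-28\right)\right)}} = \frac{1}{-113800 - \frac{1}{28 \left(13 - 112\right)}} = \frac{1}{-113800 - \frac{1}{28 \left(-99\right)}} = \frac{1}{-113800 - - \frac{1}{2772}} = \frac{1}{-113800 + \frac{1}{2772}} = \frac{1}{- \frac{315453599}{2772}} = - \frac{2772}{315453599}$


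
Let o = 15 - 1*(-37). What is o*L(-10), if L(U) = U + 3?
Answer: -364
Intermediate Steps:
L(U) = 3 + U
o = 52 (o = 15 + 37 = 52)
o*L(-10) = 52*(3 - 10) = 52*(-7) = -364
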